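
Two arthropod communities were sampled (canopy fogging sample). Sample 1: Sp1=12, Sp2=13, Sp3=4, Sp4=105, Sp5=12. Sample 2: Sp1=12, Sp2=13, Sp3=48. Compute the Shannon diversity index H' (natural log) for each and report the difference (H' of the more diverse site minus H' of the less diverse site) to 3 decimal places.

0.082

Sample 1: N=146, proportions 0.082192, 0.089041, 0.027397, 0.719178, 0.082192, giving H' = 0.961736 (working shown to 6 dp, full precision carried).
Sample 2: N=73, proportions 0.164384, 0.178082, 0.657534, giving H' = 0.879763.
Difference = |0.961736 − 0.879763| = 0.081973, i.e. 0.082 to 3 decimal places.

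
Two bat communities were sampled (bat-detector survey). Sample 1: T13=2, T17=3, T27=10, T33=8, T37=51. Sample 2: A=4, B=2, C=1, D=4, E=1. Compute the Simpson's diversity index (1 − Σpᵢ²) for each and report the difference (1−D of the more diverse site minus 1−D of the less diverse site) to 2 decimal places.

0.24

Sample 1: N=74, proportions 0.027, 0.0405, 0.1351, 0.1081, 0.6892, giving 1−D = 0.4927 (working shown to 4 dp, full precision carried).
Sample 2: N=12, proportions 0.3333, 0.1667, 0.0833, 0.3333, 0.0833, giving 1−D = 0.7361.
Difference = |0.4927 − 0.7361| = 0.2434, i.e. 0.24 to 2 decimal places.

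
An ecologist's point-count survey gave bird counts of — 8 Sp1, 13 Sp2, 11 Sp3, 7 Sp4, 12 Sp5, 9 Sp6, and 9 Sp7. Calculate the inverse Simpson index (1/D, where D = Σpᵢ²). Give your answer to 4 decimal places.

6.7151

Total N = 8+13+11+7+12+9+9 = 69, so the proportions are 0.11594203, 0.1884058, 0.15942029, 0.10144928, 0.17391304, 0.13043478, 0.13043478 (working shown to 8 dp, full precision carried).
D = 0.11594203² + 0.1884058² + 0.15942029² + 0.10144928² + 0.17391304² + 0.13043478² + 0.13043478² = 0.01344255 + 0.03549674 + 0.02541483 + 0.01029196 + 0.03024575 + 0.01701323 + 0.01701323 = 0.14891829.
So 1/D = 6.715092, i.e. 6.7151 to 4 decimal places.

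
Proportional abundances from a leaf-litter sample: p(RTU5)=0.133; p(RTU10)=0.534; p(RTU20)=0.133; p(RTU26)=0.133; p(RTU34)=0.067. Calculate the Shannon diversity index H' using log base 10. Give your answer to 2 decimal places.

0.57

Each pᵢ log₁₀ pᵢ term (working shown to 4 dp, full precision carried): 0.133×(-0.8761)=-0.1165, 0.534×(-0.2725)=-0.1455, 0.133×(-0.8761)=-0.1165, 0.133×(-0.8761)=-0.1165, 0.067×(-1.1739)=-0.0787.
Sum = -0.5737, so H' = 0.57.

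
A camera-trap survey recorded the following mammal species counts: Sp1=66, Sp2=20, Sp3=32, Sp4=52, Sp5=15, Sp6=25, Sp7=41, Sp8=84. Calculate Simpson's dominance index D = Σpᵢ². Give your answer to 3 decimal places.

Total N = 66+20+32+52+15+25+41+84 = 335, so the proportions are 0.19701, 0.0597, 0.09552, 0.15522, 0.04478, 0.07463, 0.12239, 0.25075 (working shown to 5 dp, full precision carried).
D = 0.19701² + 0.0597² + 0.09552² + 0.15522² + 0.04478² + 0.07463² + 0.12239² + 0.25075² = 0.03881 + 0.00356 + 0.00912 + 0.02409 + 0.00200 + 0.00557 + 0.01498 + 0.06287 = 0.16102.
To 3 decimal places, D = 0.161.

0.161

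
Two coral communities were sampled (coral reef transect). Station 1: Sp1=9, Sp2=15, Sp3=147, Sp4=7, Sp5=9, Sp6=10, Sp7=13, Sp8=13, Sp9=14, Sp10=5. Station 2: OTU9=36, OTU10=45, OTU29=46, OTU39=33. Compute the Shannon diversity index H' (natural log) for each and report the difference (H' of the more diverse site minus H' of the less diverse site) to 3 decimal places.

Station 1: N=242, proportions 0.03719, 0.06198, 0.60744, 0.02893, 0.03719, 0.04132, 0.05372, 0.05372, 0.05785, 0.02066, giving H' = 1.51334 (working shown to 5 dp, full precision carried).
Station 2: N=160, proportions 0.225, 0.28125, 0.2875, 0.20625, giving H' = 1.37637.
Difference = |1.51334 − 1.37637| = 0.13697, i.e. 0.137 to 3 decimal places.

0.137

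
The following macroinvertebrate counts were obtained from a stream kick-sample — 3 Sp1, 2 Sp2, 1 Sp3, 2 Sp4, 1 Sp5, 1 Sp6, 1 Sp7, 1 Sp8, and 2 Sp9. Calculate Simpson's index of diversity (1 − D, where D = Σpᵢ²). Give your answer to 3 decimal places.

0.867

Total N = 3+2+1+2+1+1+1+1+2 = 14, so the proportions are 0.21429, 0.14286, 0.07143, 0.14286, 0.07143, 0.07143, 0.07143, 0.07143, 0.14286 (working shown to 5 dp, full precision carried).
D = 0.21429² + 0.14286² + 0.07143² + 0.14286² + 0.07143² + 0.07143² + 0.07143² + 0.07143² + 0.14286² = 0.04592 + 0.02041 + 0.00510 + 0.02041 + 0.00510 + 0.00510 + 0.00510 + 0.00510 + 0.02041 = 0.13265.
So 1 − D = 0.86735, i.e. 0.867 to 3 decimal places.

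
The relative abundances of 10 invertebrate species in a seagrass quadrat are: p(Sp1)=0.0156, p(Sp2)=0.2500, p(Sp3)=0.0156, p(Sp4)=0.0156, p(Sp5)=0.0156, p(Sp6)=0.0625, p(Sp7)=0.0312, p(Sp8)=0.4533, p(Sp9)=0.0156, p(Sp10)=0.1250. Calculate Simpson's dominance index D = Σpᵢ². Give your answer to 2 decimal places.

0.29

D = 0.0156² + 0.25² + 0.0156² + 0.0156² + 0.0156² + 0.0625² + 0.0312² + 0.4533² + 0.0156² + 0.125² = 0.0002 + 0.0625 + 0.0002 + 0.0002 + 0.0002 + 0.0039 + 0.0010 + 0.2055 + 0.0002 + 0.0156 = 0.2897 (working shown to 4 dp, full precision carried).
To 2 decimal places, D = 0.29.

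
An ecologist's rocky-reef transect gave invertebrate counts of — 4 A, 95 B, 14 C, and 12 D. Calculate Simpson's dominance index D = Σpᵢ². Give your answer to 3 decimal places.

0.600

Total N = 4+95+14+12 = 125, so the proportions are 0.032, 0.76, 0.112, 0.096 (working shown to 5 dp, full precision carried).
D = 0.032² + 0.76² + 0.112² + 0.096² = 0.00102 + 0.57760 + 0.01254 + 0.00922 = 0.60038.
To 3 decimal places, D = 0.600.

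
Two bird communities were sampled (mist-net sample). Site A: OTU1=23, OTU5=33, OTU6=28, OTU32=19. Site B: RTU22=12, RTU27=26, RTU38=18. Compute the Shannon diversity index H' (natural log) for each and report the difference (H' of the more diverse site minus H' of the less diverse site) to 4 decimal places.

0.3142

Site A: N=103, proportions 0.223301, 0.320388, 0.271845, 0.184466, giving H' = 1.365339 (working shown to 6 dp, full precision carried).
Site B: N=56, proportions 0.214286, 0.464286, 0.321429, giving H' = 1.051136.
Difference = |1.365339 − 1.051136| = 0.314203, i.e. 0.3142 to 4 decimal places.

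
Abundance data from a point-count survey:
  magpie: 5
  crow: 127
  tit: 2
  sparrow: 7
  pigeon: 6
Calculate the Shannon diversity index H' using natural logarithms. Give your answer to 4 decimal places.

Total N = 5+127+2+7+6 = 147, so the proportions are 0.0340136, 0.8639456, 0.0136054, 0.047619, 0.0408163 (working shown to 7 dp, full precision carried).
Each pᵢ ln pᵢ term: 0.0340136×(-3.3809947)=-0.1149998, 0.8639456×(-0.1462455)=-0.1263482, 0.0136054×(-4.2972854)=-0.0584665, 0.047619×(-3.0445224)=-0.1449773, 0.0408163×(-3.1986731)=-0.1305581.
Sum = -0.5753498, so H' = 0.5753.

0.5753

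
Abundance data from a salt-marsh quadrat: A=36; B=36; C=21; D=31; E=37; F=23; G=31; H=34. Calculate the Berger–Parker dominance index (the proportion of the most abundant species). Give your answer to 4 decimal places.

Total N = 36+36+21+31+37+23+31+34 = 249, so the proportions are 0.144578, 0.144578, 0.084337, 0.124498, 0.148594, 0.092369, 0.124498, 0.136546 (working shown to 6 dp, full precision carried).
The largest proportion is 0.148594, i.e. d = 0.1486 to 4 decimal places.

0.1486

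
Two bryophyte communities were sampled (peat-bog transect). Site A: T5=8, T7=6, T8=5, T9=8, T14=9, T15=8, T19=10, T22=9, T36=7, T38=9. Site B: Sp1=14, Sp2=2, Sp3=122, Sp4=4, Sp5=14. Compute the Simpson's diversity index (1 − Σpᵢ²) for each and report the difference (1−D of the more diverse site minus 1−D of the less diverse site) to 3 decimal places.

Site A: N=79, proportions 0.101266, 0.075949, 0.063291, 0.101266, 0.113924, 0.101266, 0.126582, 0.113924, 0.088608, 0.113924, giving 1−D = 0.896651 (working shown to 6 dp, full precision carried).
Site B: N=156, proportions 0.089744, 0.012821, 0.782051, 0.025641, 0.089744, giving 1−D = 0.371466.
Difference = |0.896651 − 0.371466| = 0.525185, i.e. 0.525 to 3 decimal places.

0.525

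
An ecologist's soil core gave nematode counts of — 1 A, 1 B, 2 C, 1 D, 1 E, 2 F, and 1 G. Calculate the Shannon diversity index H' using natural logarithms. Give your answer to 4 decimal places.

1.8892

Total N = 1+1+2+1+1+2+1 = 9, so the proportions are 0.111111, 0.111111, 0.222222, 0.111111, 0.111111, 0.222222, 0.111111 (working shown to 6 dp, full precision carried).
Each pᵢ ln pᵢ term: 0.111111×(-2.197225)=-0.244136, 0.111111×(-2.197225)=-0.244136, 0.222222×(-1.504077)=-0.334239, 0.111111×(-2.197225)=-0.244136, 0.111111×(-2.197225)=-0.244136, 0.222222×(-1.504077)=-0.334239, 0.111111×(-2.197225)=-0.244136.
Sum = -1.889159, so H' = 1.8892.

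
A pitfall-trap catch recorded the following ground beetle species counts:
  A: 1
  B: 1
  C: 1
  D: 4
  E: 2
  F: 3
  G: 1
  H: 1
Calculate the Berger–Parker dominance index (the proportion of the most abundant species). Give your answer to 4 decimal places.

0.2857

Total N = 1+1+1+4+2+3+1+1 = 14, so the proportions are 0.071429, 0.071429, 0.071429, 0.285714, 0.142857, 0.214286, 0.071429, 0.071429 (working shown to 6 dp, full precision carried).
The largest proportion is 0.285714, i.e. d = 0.2857 to 4 decimal places.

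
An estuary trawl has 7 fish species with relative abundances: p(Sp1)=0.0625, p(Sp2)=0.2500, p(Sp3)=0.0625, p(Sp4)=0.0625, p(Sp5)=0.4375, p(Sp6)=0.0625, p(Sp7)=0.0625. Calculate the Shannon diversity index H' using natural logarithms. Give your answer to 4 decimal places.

Each pᵢ ln pᵢ term (working shown to 6 dp, full precision carried): 0.0625×(-2.772589)=-0.173287, 0.25×(-1.386294)=-0.346574, 0.0625×(-2.772589)=-0.173287, 0.0625×(-2.772589)=-0.173287, 0.4375×(-0.826679)=-0.361672, 0.0625×(-2.772589)=-0.173287, 0.0625×(-2.772589)=-0.173287.
Sum = -1.574679, so H' = 1.5747.

1.5747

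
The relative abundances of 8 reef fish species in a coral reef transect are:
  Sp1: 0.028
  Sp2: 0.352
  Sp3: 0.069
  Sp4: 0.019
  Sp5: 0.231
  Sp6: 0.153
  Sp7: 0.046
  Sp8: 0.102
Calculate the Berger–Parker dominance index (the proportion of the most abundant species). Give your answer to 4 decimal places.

0.3520

The largest proportion is 0.352, i.e. d = 0.3520 to 4 decimal places.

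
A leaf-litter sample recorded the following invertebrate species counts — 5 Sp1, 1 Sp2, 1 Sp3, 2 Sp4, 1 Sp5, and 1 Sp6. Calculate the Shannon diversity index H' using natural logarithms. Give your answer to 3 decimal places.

Total N = 5+1+1+2+1+1 = 11, so the proportions are 0.45455, 0.09091, 0.09091, 0.18182, 0.09091, 0.09091 (working shown to 5 dp, full precision carried).
Each pᵢ ln pᵢ term: 0.45455×(-0.78846)=-0.35839, 0.09091×(-2.39790)=-0.21799, 0.09091×(-2.39790)=-0.21799, 0.18182×(-1.70475)=-0.30995, 0.09091×(-2.39790)=-0.21799, 0.09091×(-2.39790)=-0.21799.
Sum = -1.54031, so H' = 1.540.

1.540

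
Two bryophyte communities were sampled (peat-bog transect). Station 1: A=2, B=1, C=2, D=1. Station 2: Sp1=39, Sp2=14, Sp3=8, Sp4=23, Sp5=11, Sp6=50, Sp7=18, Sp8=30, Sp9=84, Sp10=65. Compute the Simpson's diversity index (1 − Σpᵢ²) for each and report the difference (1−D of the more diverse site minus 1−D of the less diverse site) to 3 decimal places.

0.129

Station 1: N=6, proportions 0.33333, 0.16667, 0.33333, 0.16667, giving 1−D = 0.72222 (working shown to 5 dp, full precision carried).
Station 2: N=342, proportions 0.11404, 0.04094, 0.02339, 0.06725, 0.03216, 0.1462, 0.05263, 0.08772, 0.24561, 0.19006, giving 1−D = 0.85093.
Difference = |0.72222 − 0.85093| = 0.12871, i.e. 0.129 to 3 decimal places.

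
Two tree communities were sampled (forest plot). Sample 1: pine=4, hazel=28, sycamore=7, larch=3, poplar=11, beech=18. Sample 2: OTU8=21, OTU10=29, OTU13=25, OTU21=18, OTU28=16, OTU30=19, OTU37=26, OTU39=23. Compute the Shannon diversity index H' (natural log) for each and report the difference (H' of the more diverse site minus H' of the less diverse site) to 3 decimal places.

0.534

Sample 1: N=71, proportions 0.056338, 0.394366, 0.098592, 0.042254, 0.15493, 0.253521, giving H' = 1.527924 (working shown to 6 dp, full precision carried).
Sample 2: N=177, proportions 0.118644, 0.163842, 0.141243, 0.101695, 0.090395, 0.107345, 0.146893, 0.129944, giving H' = 2.061925.
Difference = |1.527924 − 2.061925| = 0.534001, i.e. 0.534 to 3 decimal places.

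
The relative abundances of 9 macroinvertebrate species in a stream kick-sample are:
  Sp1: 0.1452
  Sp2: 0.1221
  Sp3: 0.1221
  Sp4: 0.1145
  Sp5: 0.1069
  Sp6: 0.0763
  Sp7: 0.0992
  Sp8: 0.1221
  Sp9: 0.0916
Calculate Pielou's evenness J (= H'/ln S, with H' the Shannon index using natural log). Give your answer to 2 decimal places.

H' = −Σ pᵢ ln pᵢ = −((-0.2802) + (-0.2568) + (-0.2568) + (-0.2481) + (-0.2390) + (-0.1963) + (-0.2292) + (-0.2568) + (-0.2190)) = 2.1821 (working shown to 4 dp, full precision carried).
With S = 9 species, ln S = 2.1972, so J = 2.1821/2.1972 = 0.9931, i.e. 0.99 to 2 decimal places.

0.99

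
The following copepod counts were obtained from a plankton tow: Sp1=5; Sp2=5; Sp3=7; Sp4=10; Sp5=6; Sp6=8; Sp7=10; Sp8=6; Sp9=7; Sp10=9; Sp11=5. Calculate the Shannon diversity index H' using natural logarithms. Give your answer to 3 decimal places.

Total N = 5+5+7+10+6+8+10+6+7+9+5 = 78, so the proportions are 0.0641, 0.0641, 0.08974, 0.12821, 0.07692, 0.10256, 0.12821, 0.07692, 0.08974, 0.11538, 0.0641 (working shown to 5 dp, full precision carried).
Each pᵢ ln pᵢ term: 0.0641×(-2.74727)=-0.17611, 0.0641×(-2.74727)=-0.17611, 0.08974×(-2.41080)=-0.21635, 0.12821×(-2.05412)=-0.26335, 0.07692×(-2.56495)=-0.19730, 0.10256×(-2.27727)=-0.23357, 0.12821×(-2.05412)=-0.26335, 0.07692×(-2.56495)=-0.19730, 0.08974×(-2.41080)=-0.21635, 0.11538×(-2.15948)=-0.24917, 0.0641×(-2.74727)=-0.17611.
Sum = -2.36507, so H' = 2.365.

2.365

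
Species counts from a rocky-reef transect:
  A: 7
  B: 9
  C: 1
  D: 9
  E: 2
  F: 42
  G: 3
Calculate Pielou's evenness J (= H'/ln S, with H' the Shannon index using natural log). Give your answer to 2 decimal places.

0.69

Total N = 7+9+1+9+2+42+3 = 73, so the proportions are 0.0959, 0.1233, 0.0137, 0.1233, 0.0274, 0.5753, 0.0411 (working shown to 4 dp, full precision carried).
H' = −Σ pᵢ ln pᵢ = −((-0.2248) + (-0.2581) + (-0.0588) + (-0.2581) + (-0.0986) + (-0.3180) + (-0.1312)) = 1.3475.
With S = 7 species, ln S = 1.9459, so J = 1.3475/1.9459 = 0.6925, i.e. 0.69 to 2 decimal places.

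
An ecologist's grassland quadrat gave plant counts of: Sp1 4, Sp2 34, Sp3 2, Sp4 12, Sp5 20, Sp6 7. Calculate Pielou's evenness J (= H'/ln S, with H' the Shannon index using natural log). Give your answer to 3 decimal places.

0.812

Total N = 4+34+2+12+20+7 = 79, so the proportions are 0.05063, 0.43038, 0.02532, 0.1519, 0.25316, 0.08861 (working shown to 5 dp, full precision carried).
H' = −Σ pᵢ ln pᵢ = −((-0.15105) + (-0.36285) + (-0.09307) + (-0.28626) + (-0.34778) + (-0.21474)) = 1.45574.
With S = 6 species, ln S = 1.79176, so J = 1.45574/1.79176 = 0.81247, i.e. 0.812 to 3 decimal places.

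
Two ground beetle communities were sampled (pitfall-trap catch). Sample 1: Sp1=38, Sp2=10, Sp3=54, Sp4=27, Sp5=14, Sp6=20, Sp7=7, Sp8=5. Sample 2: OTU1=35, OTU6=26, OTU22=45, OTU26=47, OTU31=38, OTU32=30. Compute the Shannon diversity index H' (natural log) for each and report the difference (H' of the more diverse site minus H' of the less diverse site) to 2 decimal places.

Sample 1: N=175, proportions 0.2171, 0.0571, 0.3086, 0.1543, 0.08, 0.1143, 0.04, 0.0286, giving H' = 1.8266 (working shown to 4 dp, full precision carried).
Sample 2: N=221, proportions 0.1584, 0.1176, 0.2036, 0.2127, 0.1719, 0.1357, giving H' = 1.7707.
Difference = |1.8266 − 1.7707| = 0.0559, i.e. 0.06 to 2 decimal places.

0.06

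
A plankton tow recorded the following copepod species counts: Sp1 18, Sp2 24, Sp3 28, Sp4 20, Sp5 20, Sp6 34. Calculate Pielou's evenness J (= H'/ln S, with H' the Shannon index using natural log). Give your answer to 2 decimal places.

0.99

Total N = 18+24+28+20+20+34 = 144, so the proportions are 0.125, 0.1667, 0.1944, 0.1389, 0.1389, 0.2361 (working shown to 4 dp, full precision carried).
H' = −Σ pᵢ ln pᵢ = −((-0.2599) + (-0.2986) + (-0.3184) + (-0.2742) + (-0.2742) + (-0.3408)) = 1.7662.
With S = 6 species, ln S = 1.7918, so J = 1.7662/1.7918 = 0.9857, i.e. 0.99 to 2 decimal places.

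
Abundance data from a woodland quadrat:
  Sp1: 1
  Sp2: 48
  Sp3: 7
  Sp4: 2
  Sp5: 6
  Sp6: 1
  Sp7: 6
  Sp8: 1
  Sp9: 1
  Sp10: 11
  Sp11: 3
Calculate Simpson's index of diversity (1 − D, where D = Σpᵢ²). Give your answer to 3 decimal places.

Total N = 1+48+7+2+6+1+6+1+1+11+3 = 87, so the proportions are 0.01149, 0.55172, 0.08046, 0.02299, 0.06897, 0.01149, 0.06897, 0.01149, 0.01149, 0.12644, 0.03448 (working shown to 5 dp, full precision carried).
D = 0.01149² + 0.55172² + 0.08046² + 0.02299² + 0.06897² + 0.01149² + 0.06897² + 0.01149² + 0.01149² + 0.12644² + 0.03448² = 0.00013 + 0.30440 + 0.00647 + 0.00053 + 0.00476 + 0.00013 + 0.00476 + 0.00013 + 0.00013 + 0.01599 + 0.00119 = 0.33862.
So 1 − D = 0.66138, i.e. 0.661 to 3 decimal places.

0.661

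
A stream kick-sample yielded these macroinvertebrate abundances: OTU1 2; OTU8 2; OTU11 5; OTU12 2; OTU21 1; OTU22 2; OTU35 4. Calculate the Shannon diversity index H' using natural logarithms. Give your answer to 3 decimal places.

1.827

Total N = 2+2+5+2+1+2+4 = 18, so the proportions are 0.11111, 0.11111, 0.27778, 0.11111, 0.05556, 0.11111, 0.22222 (working shown to 5 dp, full precision carried).
Each pᵢ ln pᵢ term: 0.11111×(-2.19722)=-0.24414, 0.11111×(-2.19722)=-0.24414, 0.27778×(-1.28093)=-0.35581, 0.11111×(-2.19722)=-0.24414, 0.05556×(-2.89037)=-0.16058, 0.11111×(-2.19722)=-0.24414, 0.22222×(-1.50408)=-0.33424.
Sum = -1.82717, so H' = 1.827.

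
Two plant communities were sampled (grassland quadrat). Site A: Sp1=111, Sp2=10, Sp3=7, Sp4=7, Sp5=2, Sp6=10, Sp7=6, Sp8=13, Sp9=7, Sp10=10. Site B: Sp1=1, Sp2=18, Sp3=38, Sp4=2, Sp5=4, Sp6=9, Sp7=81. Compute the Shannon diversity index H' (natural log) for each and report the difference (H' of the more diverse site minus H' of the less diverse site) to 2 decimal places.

Site A: N=183, proportions 0.6066, 0.0546, 0.0383, 0.0383, 0.0109, 0.0546, 0.0328, 0.071, 0.0383, 0.0546, giving H' = 1.5036 (working shown to 4 dp, full precision carried).
Site B: N=153, proportions 0.0065, 0.1176, 0.2484, 0.0131, 0.0261, 0.0588, 0.5294, giving H' = 1.2859.
Difference = |1.5036 − 1.2859| = 0.2177, i.e. 0.22 to 2 decimal places.

0.22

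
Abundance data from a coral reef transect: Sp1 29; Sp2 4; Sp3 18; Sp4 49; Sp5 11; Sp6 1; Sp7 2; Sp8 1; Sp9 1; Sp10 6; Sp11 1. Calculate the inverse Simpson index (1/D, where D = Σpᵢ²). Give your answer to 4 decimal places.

4.0376

Total N = 29+4+18+49+11+1+2+1+1+6+1 = 123, so the proportions are 0.23577236, 0.03252033, 0.14634146, 0.39837398, 0.08943089, 0.00813008, 0.01626016, 0.00813008, 0.00813008, 0.04878049, 0.00813008 (working shown to 8 dp, full precision carried).
D = 0.23577236² + 0.03252033² + 0.14634146² + 0.39837398² + 0.08943089² + 0.00813008² + 0.01626016² + 0.00813008² + 0.00813008² + 0.04878049² + 0.00813008² = 0.05558860 + 0.00105757 + 0.02141582 + 0.15870183 + 0.00799788 + 0.00006610 + 0.00026439 + 0.00006610 + 0.00006610 + 0.00237954 + 0.00006610 = 0.24767004.
So 1/D = 4.037630, i.e. 4.0376 to 4 decimal places.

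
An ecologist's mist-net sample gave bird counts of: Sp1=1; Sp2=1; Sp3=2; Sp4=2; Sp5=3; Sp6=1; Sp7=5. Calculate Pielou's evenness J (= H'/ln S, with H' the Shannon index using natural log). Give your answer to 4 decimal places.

Total N = 1+1+2+2+3+1+5 = 15, so the proportions are 0.066667, 0.066667, 0.133333, 0.133333, 0.2, 0.066667, 0.333333 (working shown to 6 dp, full precision carried).
H' = −Σ pᵢ ln pᵢ = −((-0.180537) + (-0.180537) + (-0.268654) + (-0.268654) + (-0.321888) + (-0.180537) + (-0.366204)) = 1.767009.
With S = 7 species, ln S = 1.945910, so J = 1.767009/1.945910 = 0.908063, i.e. 0.9081 to 4 decimal places.

0.9081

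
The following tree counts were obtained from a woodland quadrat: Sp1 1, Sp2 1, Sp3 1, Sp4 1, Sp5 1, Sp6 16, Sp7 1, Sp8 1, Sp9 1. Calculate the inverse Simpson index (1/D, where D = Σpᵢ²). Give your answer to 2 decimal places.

2.18

Total N = 1+1+1+1+1+16+1+1+1 = 24, so the proportions are 0.04167, 0.04167, 0.04167, 0.04167, 0.04167, 0.66667, 0.04167, 0.04167, 0.04167 (working shown to 5 dp, full precision carried).
D = 0.04167² + 0.04167² + 0.04167² + 0.04167² + 0.04167² + 0.66667² + 0.04167² + 0.04167² + 0.04167² = 0.00174 + 0.00174 + 0.00174 + 0.00174 + 0.00174 + 0.44444 + 0.00174 + 0.00174 + 0.00174 = 0.45833.
So 1/D = 2.1818, i.e. 2.18 to 2 decimal places.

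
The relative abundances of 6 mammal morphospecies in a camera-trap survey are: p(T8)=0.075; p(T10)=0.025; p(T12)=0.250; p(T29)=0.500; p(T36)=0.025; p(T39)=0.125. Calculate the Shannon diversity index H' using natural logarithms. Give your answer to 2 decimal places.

1.33

Each pᵢ ln pᵢ term (working shown to 4 dp, full precision carried): 0.075×(-2.5903)=-0.1943, 0.025×(-3.6889)=-0.0922, 0.25×(-1.3863)=-0.3466, 0.5×(-0.6931)=-0.3466, 0.025×(-3.6889)=-0.0922, 0.125×(-2.0794)=-0.2599.
Sum = -1.3318, so H' = 1.33.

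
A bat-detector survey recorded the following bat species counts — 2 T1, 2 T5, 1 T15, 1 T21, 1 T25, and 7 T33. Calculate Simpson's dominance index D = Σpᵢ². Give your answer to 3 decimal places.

0.306

Total N = 2+2+1+1+1+7 = 14, so the proportions are 0.14286, 0.14286, 0.07143, 0.07143, 0.07143, 0.5 (working shown to 5 dp, full precision carried).
D = 0.14286² + 0.14286² + 0.07143² + 0.07143² + 0.07143² + 0.5² = 0.02041 + 0.02041 + 0.00510 + 0.00510 + 0.00510 + 0.25000 = 0.30612.
To 3 decimal places, D = 0.306.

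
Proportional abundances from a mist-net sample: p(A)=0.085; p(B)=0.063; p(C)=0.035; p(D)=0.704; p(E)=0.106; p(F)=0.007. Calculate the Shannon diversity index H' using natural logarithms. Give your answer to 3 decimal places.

1.021

Each pᵢ ln pᵢ term (working shown to 5 dp, full precision carried): 0.085×(-2.46510)=-0.20953, 0.063×(-2.76462)=-0.17417, 0.035×(-3.35241)=-0.11733, 0.704×(-0.35098)=-0.24709, 0.106×(-2.24432)=-0.23790, 0.007×(-4.96185)=-0.03473.
Sum = -1.02076, so H' = 1.021.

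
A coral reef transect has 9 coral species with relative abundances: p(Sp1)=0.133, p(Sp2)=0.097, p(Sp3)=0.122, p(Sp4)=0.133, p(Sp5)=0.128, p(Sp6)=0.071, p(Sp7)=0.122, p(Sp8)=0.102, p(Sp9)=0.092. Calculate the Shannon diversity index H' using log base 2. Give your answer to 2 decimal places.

3.14

Each pᵢ log₂ pᵢ term (working shown to 4 dp, full precision carried): 0.133×(-2.9105)=-0.3871, 0.097×(-3.3659)=-0.3265, 0.122×(-3.0350)=-0.3703, 0.133×(-2.9105)=-0.3871, 0.128×(-2.9658)=-0.3796, 0.071×(-3.8160)=-0.2709, 0.122×(-3.0350)=-0.3703, 0.102×(-3.2934)=-0.3359, 0.092×(-3.4422)=-0.3167.
Sum = -3.1444, so H' = 3.14.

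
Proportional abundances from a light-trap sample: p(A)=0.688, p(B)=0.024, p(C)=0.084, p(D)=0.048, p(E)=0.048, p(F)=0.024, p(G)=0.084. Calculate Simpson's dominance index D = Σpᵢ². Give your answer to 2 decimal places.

D = 0.688² + 0.024² + 0.084² + 0.048² + 0.048² + 0.024² + 0.084² = 0.4733 + 0.0006 + 0.0071 + 0.0023 + 0.0023 + 0.0006 + 0.0071 = 0.4932 (working shown to 4 dp, full precision carried).
To 2 decimal places, D = 0.49.

0.49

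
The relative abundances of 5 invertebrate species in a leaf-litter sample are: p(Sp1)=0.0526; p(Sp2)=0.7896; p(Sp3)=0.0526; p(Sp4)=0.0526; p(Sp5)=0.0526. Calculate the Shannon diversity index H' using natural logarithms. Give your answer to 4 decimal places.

0.8062

Each pᵢ ln pᵢ term (working shown to 6 dp, full precision carried): 0.0526×(-2.945039)=-0.154909, 0.7896×(-0.236229)=-0.186526, 0.0526×(-2.945039)=-0.154909, 0.0526×(-2.945039)=-0.154909, 0.0526×(-2.945039)=-0.154909.
Sum = -0.806162, so H' = 0.8062.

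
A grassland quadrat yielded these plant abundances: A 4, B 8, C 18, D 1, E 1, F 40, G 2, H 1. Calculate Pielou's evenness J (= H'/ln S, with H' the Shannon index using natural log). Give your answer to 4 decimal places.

Total N = 4+8+18+1+1+40+2+1 = 75, so the proportions are 0.053333, 0.106667, 0.24, 0.013333, 0.013333, 0.533333, 0.026667, 0.013333 (working shown to 6 dp, full precision carried).
H' = −Σ pᵢ ln pᵢ = −((-0.156330) + (-0.238725) + (-0.342508) + (-0.057567) + (-0.057567) + (-0.335258) + (-0.096649) + (-0.057567)) = 1.342170.
With S = 8 species, ln S = 2.079442, so J = 1.342170/2.079442 = 0.645447, i.e. 0.6454 to 4 decimal places.

0.6454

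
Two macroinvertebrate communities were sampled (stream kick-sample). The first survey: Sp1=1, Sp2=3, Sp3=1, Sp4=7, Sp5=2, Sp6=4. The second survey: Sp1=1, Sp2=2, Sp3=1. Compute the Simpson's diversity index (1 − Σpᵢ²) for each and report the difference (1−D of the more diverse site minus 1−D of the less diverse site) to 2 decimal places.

The first survey: N=18, proportions 0.0556, 0.1667, 0.0556, 0.3889, 0.1111, 0.2222, giving 1−D = 0.7531 (working shown to 4 dp, full precision carried).
The second survey: N=4, proportions 0.25, 0.5, 0.25, giving 1−D = 0.6250.
Difference = |0.7531 − 0.6250| = 0.1281, i.e. 0.13 to 2 decimal places.

0.13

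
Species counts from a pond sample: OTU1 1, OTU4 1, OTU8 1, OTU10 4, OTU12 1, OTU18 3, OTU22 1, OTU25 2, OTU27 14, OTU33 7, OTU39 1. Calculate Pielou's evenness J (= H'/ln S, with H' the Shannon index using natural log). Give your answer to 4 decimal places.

0.7902

Total N = 1+1+1+4+1+3+1+2+14+7+1 = 36, so the proportions are 0.027778, 0.027778, 0.027778, 0.111111, 0.027778, 0.083333, 0.027778, 0.055556, 0.388889, 0.194444, 0.027778 (working shown to 6 dp, full precision carried).
H' = −Σ pᵢ ln pᵢ = −((-0.099542) + (-0.099542) + (-0.099542) + (-0.244136) + (-0.099542) + (-0.207076) + (-0.099542) + (-0.160576) + (-0.367291) + (-0.318424) + (-0.099542)) = 1.894756.
With S = 11 species, ln S = 2.397895, so J = 1.894756/2.397895 = 0.790174, i.e. 0.7902 to 4 decimal places.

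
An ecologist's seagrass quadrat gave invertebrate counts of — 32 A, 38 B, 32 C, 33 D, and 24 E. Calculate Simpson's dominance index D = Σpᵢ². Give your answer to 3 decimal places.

Total N = 32+38+32+33+24 = 159, so the proportions are 0.20126, 0.23899, 0.20126, 0.20755, 0.15094 (working shown to 5 dp, full precision carried).
D = 0.20126² + 0.23899² + 0.20126² + 0.20755² + 0.15094² = 0.04050 + 0.05712 + 0.04050 + 0.04308 + 0.02278 = 0.20399.
To 3 decimal places, D = 0.204.

0.204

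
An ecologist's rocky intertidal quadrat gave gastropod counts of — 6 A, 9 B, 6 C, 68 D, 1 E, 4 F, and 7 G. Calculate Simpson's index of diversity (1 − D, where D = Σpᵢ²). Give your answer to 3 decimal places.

Total N = 6+9+6+68+1+4+7 = 101, so the proportions are 0.05941, 0.08911, 0.05941, 0.67327, 0.0099, 0.0396, 0.06931 (working shown to 5 dp, full precision carried).
D = 0.05941² + 0.08911² + 0.05941² + 0.67327² + 0.0099² + 0.0396² + 0.06931² = 0.00353 + 0.00794 + 0.00353 + 0.45329 + 0.00010 + 0.00157 + 0.00480 = 0.47476.
So 1 − D = 0.52524, i.e. 0.525 to 3 decimal places.

0.525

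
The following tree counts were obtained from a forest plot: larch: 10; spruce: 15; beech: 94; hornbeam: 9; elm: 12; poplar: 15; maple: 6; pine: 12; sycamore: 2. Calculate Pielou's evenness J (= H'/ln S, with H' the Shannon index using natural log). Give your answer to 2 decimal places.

0.73

Total N = 10+15+94+9+12+15+6+12+2 = 175, so the proportions are 0.0571, 0.0857, 0.5371, 0.0514, 0.0686, 0.0857, 0.0343, 0.0686, 0.0114 (working shown to 4 dp, full precision carried).
H' = −Σ pᵢ ln pᵢ = −((-0.1636) + (-0.2106) + (-0.3338) + (-0.1526) + (-0.1838) + (-0.2106) + (-0.1156) + (-0.1838) + (-0.0511)) = 1.6054.
With S = 9 species, ln S = 2.1972, so J = 1.6054/2.1972 = 0.7307, i.e. 0.73 to 2 decimal places.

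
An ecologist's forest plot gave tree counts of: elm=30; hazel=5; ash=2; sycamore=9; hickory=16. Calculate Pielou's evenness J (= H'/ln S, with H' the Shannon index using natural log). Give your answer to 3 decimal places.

0.804

Total N = 30+5+2+9+16 = 62, so the proportions are 0.48387, 0.08065, 0.03226, 0.14516, 0.25806 (working shown to 5 dp, full precision carried).
H' = −Σ pᵢ ln pᵢ = −((-0.35126) + (-0.20304) + (-0.11077) + (-0.28015) + (-0.34956)) = 1.29478.
With S = 5 species, ln S = 1.60944, so J = 1.29478/1.60944 = 0.80449, i.e. 0.804 to 3 decimal places.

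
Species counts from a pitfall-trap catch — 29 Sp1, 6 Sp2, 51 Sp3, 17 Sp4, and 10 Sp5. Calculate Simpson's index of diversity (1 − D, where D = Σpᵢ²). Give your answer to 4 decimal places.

0.6972

Total N = 29+6+51+17+10 = 113, so the proportions are 0.256637, 0.053097, 0.451327, 0.150442, 0.088496 (working shown to 6 dp, full precision carried).
D = 0.256637² + 0.053097² + 0.451327² + 0.150442² + 0.088496² = 0.065863 + 0.002819 + 0.203696 + 0.022633 + 0.007831 = 0.302843.
So 1 − D = 0.697157, i.e. 0.6972 to 4 decimal places.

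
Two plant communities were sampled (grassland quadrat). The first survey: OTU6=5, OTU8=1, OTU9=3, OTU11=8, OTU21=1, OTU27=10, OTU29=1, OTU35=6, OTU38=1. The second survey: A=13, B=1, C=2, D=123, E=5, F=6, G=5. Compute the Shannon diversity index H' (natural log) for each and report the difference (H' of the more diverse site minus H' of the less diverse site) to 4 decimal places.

1.0406

The first survey: N=36, proportions 0.138889, 0.027778, 0.083333, 0.222222, 0.027778, 0.277778, 0.027778, 0.166667, 0.027778, giving H' = 1.868103 (working shown to 6 dp, full precision carried).
The second survey: N=155, proportions 0.083871, 0.006452, 0.012903, 0.793548, 0.032258, 0.03871, 0.032258, giving H' = 0.827462.
Difference = |1.868103 − 0.827462| = 1.040641, i.e. 1.0406 to 4 decimal places.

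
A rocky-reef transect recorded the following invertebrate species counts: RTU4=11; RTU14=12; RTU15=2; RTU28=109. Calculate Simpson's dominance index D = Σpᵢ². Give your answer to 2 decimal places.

0.68

Total N = 11+12+2+109 = 134, so the proportions are 0.0821, 0.0896, 0.0149, 0.8134 (working shown to 4 dp, full precision carried).
D = 0.0821² + 0.0896² + 0.0149² + 0.8134² = 0.0067 + 0.0080 + 0.0002 + 0.6617 = 0.6767.
To 2 decimal places, D = 0.68.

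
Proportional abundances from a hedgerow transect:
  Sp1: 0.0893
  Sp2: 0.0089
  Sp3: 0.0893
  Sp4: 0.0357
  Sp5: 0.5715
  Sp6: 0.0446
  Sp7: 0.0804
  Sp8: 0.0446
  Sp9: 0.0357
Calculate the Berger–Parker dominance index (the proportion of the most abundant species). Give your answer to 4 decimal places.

0.5715

The largest proportion is 0.5715, i.e. d = 0.5715 to 4 decimal places.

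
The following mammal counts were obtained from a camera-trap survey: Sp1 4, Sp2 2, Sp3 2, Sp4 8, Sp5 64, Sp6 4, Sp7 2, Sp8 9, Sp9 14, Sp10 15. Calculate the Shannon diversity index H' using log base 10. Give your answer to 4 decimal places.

0.7086

Total N = 4+2+2+8+64+4+2+9+14+15 = 124, so the proportions are 0.032258, 0.016129, 0.016129, 0.064516, 0.516129, 0.032258, 0.016129, 0.072581, 0.112903, 0.120968 (working shown to 6 dp, full precision carried).
Each pᵢ log₁₀ pᵢ term: 0.032258×(-1.491362)=-0.048108, 0.016129×(-1.792392)=-0.028910, 0.016129×(-1.792392)=-0.028910, 0.064516×(-1.190332)=-0.076796, 0.516129×(-0.287242)=-0.148254, 0.032258×(-1.491362)=-0.048108, 0.016129×(-1.792392)=-0.028910, 0.072581×(-1.139179)=-0.082682, 0.112903×(-0.947294)=-0.106953, 0.120968×(-0.917330)=-0.110967.
Sum = -0.708597, so H' = 0.7086.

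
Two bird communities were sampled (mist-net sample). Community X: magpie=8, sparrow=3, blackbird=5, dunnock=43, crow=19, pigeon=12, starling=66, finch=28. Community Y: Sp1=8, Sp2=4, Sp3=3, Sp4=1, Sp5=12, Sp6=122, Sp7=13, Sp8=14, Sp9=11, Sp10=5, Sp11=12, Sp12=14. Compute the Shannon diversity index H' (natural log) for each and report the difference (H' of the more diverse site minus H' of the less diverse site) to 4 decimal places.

0.0306

Community X: N=184, proportions 0.043478, 0.016304, 0.027174, 0.233696, 0.103261, 0.065217, 0.358696, 0.152174, giving H' = 1.707912 (working shown to 6 dp, full precision carried).
Community Y: N=219, proportions 0.03653, 0.018265, 0.013699, 0.004566, 0.054795, 0.557078, 0.059361, 0.063927, 0.050228, 0.022831, 0.054795, 0.063927, giving H' = 1.677351.
Difference = |1.707912 − 1.677351| = 0.030561, i.e. 0.0306 to 4 decimal places.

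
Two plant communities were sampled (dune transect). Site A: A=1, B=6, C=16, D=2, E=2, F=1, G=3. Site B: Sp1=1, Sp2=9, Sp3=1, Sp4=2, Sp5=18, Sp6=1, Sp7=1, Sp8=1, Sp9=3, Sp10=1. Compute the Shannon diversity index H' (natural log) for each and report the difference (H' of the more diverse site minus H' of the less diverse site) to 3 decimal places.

0.164

Site A: N=31, proportions 0.03225806, 0.19354839, 0.51612903, 0.06451613, 0.06451613, 0.03225806, 0.09677419, giving H' = 1.46042585 (working shown to 8 dp, full precision carried).
Site B: N=38, proportions 0.02631579, 0.23684211, 0.02631579, 0.05263158, 0.47368421, 0.02631579, 0.02631579, 0.02631579, 0.07894737, 0.02631579, giving H' = 1.62485342.
Difference = |1.46042585 − 1.62485342| = 0.16442757, i.e. 0.164 to 3 decimal places.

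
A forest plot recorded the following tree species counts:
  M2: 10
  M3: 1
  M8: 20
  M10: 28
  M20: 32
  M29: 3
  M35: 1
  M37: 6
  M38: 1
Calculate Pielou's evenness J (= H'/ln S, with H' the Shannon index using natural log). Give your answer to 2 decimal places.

Total N = 10+1+20+28+32+3+1+6+1 = 102, so the proportions are 0.098, 0.0098, 0.1961, 0.2745, 0.3137, 0.0294, 0.0098, 0.0588, 0.0098 (working shown to 4 dp, full precision carried).
H' = −Σ pᵢ ln pᵢ = −((-0.2277) + (-0.0453) + (-0.3195) + (-0.3549) + (-0.3637) + (-0.1037) + (-0.0453) + (-0.1667) + (-0.0453)) = 1.6721.
With S = 9 species, ln S = 2.1972, so J = 1.6721/2.1972 = 0.7610, i.e. 0.76 to 2 decimal places.

0.76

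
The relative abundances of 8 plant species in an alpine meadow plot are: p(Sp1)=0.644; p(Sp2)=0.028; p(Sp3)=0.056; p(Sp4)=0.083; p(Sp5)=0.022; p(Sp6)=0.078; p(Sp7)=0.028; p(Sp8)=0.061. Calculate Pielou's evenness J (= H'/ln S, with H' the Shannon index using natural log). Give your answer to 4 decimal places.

H' = −Σ pᵢ ln pᵢ = −((-0.283396) + (-0.100115) + (-0.161415) + (-0.206580) + (-0.083968) + (-0.198982) + (-0.100115) + (-0.170610)) = 1.305181 (working shown to 6 dp, full precision carried).
With S = 8 species, ln S = 2.079442, so J = 1.305181/2.079442 = 0.627659, i.e. 0.6277 to 4 decimal places.

0.6277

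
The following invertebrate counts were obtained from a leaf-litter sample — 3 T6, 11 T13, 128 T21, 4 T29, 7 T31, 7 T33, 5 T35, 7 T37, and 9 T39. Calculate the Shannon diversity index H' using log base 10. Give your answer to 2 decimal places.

0.52

Total N = 3+11+128+4+7+7+5+7+9 = 181, so the proportions are 0.0166, 0.0608, 0.7072, 0.0221, 0.0387, 0.0387, 0.0276, 0.0387, 0.0497 (working shown to 4 dp, full precision carried).
Each pᵢ log₁₀ pᵢ term: 0.0166×(-1.7806)=-0.0295, 0.0608×(-1.2163)=-0.0739, 0.7072×(-0.1505)=-0.1064, 0.0221×(-1.6556)=-0.0366, 0.0387×(-1.4126)=-0.0546, 0.0387×(-1.4126)=-0.0546, 0.0276×(-1.5587)=-0.0431, 0.0387×(-1.4126)=-0.0546, 0.0497×(-1.3034)=-0.0648.
Sum = -0.5182, so H' = 0.52.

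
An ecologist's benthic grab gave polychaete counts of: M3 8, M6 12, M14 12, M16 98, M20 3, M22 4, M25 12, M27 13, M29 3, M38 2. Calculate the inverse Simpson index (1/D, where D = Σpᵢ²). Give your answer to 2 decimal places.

2.71

Total N = 8+12+12+98+3+4+12+13+3+2 = 167, so the proportions are 0.0479, 0.07186, 0.07186, 0.58683, 0.01796, 0.02395, 0.07186, 0.07784, 0.01796, 0.01198 (working shown to 5 dp, full precision carried).
D = 0.0479² + 0.07186² + 0.07186² + 0.58683² + 0.01796² + 0.02395² + 0.07186² + 0.07784² + 0.01796² + 0.01198² = 0.00229 + 0.00516 + 0.00516 + 0.34437 + 0.00032 + 0.00057 + 0.00516 + 0.00606 + 0.00032 + 0.00014 = 0.36957.
So 1/D = 2.7058, i.e. 2.71 to 2 decimal places.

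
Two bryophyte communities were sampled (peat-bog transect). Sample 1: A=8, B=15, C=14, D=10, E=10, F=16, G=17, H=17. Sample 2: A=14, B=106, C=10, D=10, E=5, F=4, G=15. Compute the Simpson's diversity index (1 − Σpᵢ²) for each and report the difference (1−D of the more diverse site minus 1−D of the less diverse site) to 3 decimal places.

Sample 1: N=107, proportions 0.0747664, 0.1401869, 0.1308411, 0.0934579, 0.0934579, 0.1495327, 0.1588785, 0.1588785, giving 1−D = 0.8673247 (working shown to 7 dp, full precision carried).
Sample 2: N=164, proportions 0.0853659, 0.6463415, 0.0609756, 0.0609756, 0.0304878, 0.0243902, 0.0914634, giving 1−D = 0.5576294.
Difference = |0.8673247 − 0.5576294| = 0.3096953, i.e. 0.310 to 3 decimal places.

0.310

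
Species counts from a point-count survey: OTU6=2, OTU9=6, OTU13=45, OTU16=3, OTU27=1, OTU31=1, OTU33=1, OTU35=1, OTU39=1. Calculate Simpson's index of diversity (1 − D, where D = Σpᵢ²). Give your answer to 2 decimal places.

0.44

Total N = 2+6+45+3+1+1+1+1+1 = 61, so the proportions are 0.0328, 0.0984, 0.7377, 0.0492, 0.0164, 0.0164, 0.0164, 0.0164, 0.0164 (working shown to 4 dp, full precision carried).
D = 0.0328² + 0.0984² + 0.7377² + 0.0492² + 0.0164² + 0.0164² + 0.0164² + 0.0164² + 0.0164² = 0.0011 + 0.0097 + 0.5442 + 0.0024 + 0.0003 + 0.0003 + 0.0003 + 0.0003 + 0.0003 = 0.5587.
So 1 − D = 0.4413, i.e. 0.44 to 2 decimal places.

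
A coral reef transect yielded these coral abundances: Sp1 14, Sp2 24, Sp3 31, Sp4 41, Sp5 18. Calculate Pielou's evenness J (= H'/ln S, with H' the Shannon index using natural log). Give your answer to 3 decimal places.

Total N = 14+24+31+41+18 = 128, so the proportions are 0.10938, 0.1875, 0.24219, 0.32031, 0.14062 (working shown to 5 dp, full precision carried).
H' = −Σ pᵢ ln pᵢ = −((-0.24204) + (-0.31387) + (-0.34343) + (-0.36466) + (-0.27586)) = 1.53987.
With S = 5 species, ln S = 1.60944, so J = 1.53987/1.60944 = 0.95677, i.e. 0.957 to 3 decimal places.

0.957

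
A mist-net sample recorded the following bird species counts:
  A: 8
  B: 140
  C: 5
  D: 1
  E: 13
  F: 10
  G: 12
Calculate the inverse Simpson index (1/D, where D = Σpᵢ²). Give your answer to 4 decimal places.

1.7769

Total N = 8+140+5+1+13+10+12 = 189, so the proportions are 0.042328, 0.7407407, 0.026455, 0.005291, 0.0687831, 0.0529101, 0.0634921 (working shown to 7 dp, full precision carried).
D = 0.042328² + 0.7407407² + 0.026455² + 0.005291² + 0.0687831² + 0.0529101² + 0.0634921² = 0.0017917 + 0.5486968 + 0.0006999 + 0.0000280 + 0.0047311 + 0.0027995 + 0.0040312 = 0.5627782.
So 1/D = 1.776899, i.e. 1.7769 to 4 decimal places.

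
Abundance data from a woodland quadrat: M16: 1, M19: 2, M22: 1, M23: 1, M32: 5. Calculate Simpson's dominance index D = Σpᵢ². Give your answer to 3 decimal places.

Total N = 1+2+1+1+5 = 10, so the proportions are 0.1, 0.2, 0.1, 0.1, 0.5 (working shown to 5 dp, full precision carried).
D = 0.1² + 0.2² + 0.1² + 0.1² + 0.5² = 0.01000 + 0.04000 + 0.01000 + 0.01000 + 0.25000 = 0.32000.
To 3 decimal places, D = 0.320.

0.320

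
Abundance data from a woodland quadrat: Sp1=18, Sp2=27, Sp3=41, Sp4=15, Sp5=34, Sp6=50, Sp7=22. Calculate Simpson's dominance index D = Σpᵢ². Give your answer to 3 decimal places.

0.166

Total N = 18+27+41+15+34+50+22 = 207, so the proportions are 0.08696, 0.13043, 0.19807, 0.07246, 0.16425, 0.24155, 0.10628 (working shown to 5 dp, full precision carried).
D = 0.08696² + 0.13043² + 0.19807² + 0.07246² + 0.16425² + 0.24155² + 0.10628² = 0.00756 + 0.01701 + 0.03923 + 0.00525 + 0.02698 + 0.05834 + 0.01130 = 0.16567.
To 3 decimal places, D = 0.166.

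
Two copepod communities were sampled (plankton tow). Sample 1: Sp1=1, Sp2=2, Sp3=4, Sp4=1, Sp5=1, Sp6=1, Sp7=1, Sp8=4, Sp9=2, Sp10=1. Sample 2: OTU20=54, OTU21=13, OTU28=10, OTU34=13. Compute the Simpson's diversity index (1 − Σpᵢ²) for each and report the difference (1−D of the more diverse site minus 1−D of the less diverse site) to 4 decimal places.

0.2721

Sample 1: N=18, proportions 0.055556, 0.111111, 0.222222, 0.055556, 0.055556, 0.055556, 0.055556, 0.222222, 0.111111, 0.055556, giving 1−D = 0.858025 (working shown to 6 dp, full precision carried).
Sample 2: N=90, proportions 0.6, 0.144444, 0.111111, 0.144444, giving 1−D = 0.585926.
Difference = |0.858025 − 0.585926| = 0.272099, i.e. 0.2721 to 4 decimal places.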